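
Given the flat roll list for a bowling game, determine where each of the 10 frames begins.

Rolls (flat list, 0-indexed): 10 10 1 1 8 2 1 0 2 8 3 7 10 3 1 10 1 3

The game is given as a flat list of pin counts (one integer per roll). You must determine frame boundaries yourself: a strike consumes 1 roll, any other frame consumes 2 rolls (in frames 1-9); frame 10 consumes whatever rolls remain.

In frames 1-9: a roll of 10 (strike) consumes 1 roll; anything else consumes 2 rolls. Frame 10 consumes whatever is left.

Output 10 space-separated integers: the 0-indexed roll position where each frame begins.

Frame 1 starts at roll index 0: roll=10 (strike), consumes 1 roll
Frame 2 starts at roll index 1: roll=10 (strike), consumes 1 roll
Frame 3 starts at roll index 2: rolls=1,1 (sum=2), consumes 2 rolls
Frame 4 starts at roll index 4: rolls=8,2 (sum=10), consumes 2 rolls
Frame 5 starts at roll index 6: rolls=1,0 (sum=1), consumes 2 rolls
Frame 6 starts at roll index 8: rolls=2,8 (sum=10), consumes 2 rolls
Frame 7 starts at roll index 10: rolls=3,7 (sum=10), consumes 2 rolls
Frame 8 starts at roll index 12: roll=10 (strike), consumes 1 roll
Frame 9 starts at roll index 13: rolls=3,1 (sum=4), consumes 2 rolls
Frame 10 starts at roll index 15: 3 remaining rolls

Answer: 0 1 2 4 6 8 10 12 13 15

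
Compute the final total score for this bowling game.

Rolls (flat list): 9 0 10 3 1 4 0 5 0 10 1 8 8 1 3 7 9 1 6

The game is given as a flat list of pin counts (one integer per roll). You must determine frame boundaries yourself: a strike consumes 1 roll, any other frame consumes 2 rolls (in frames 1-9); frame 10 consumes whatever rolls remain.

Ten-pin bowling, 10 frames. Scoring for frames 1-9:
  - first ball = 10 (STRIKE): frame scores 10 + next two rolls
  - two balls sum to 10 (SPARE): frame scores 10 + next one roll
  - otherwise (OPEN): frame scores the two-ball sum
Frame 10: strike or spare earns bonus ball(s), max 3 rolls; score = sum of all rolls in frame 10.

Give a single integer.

Frame 1: OPEN (9+0=9). Cumulative: 9
Frame 2: STRIKE. 10 + next two rolls (3+1) = 14. Cumulative: 23
Frame 3: OPEN (3+1=4). Cumulative: 27
Frame 4: OPEN (4+0=4). Cumulative: 31
Frame 5: OPEN (5+0=5). Cumulative: 36
Frame 6: STRIKE. 10 + next two rolls (1+8) = 19. Cumulative: 55
Frame 7: OPEN (1+8=9). Cumulative: 64
Frame 8: OPEN (8+1=9). Cumulative: 73
Frame 9: SPARE (3+7=10). 10 + next roll (9) = 19. Cumulative: 92
Frame 10: SPARE. Sum of all frame-10 rolls (9+1+6) = 16. Cumulative: 108

Answer: 108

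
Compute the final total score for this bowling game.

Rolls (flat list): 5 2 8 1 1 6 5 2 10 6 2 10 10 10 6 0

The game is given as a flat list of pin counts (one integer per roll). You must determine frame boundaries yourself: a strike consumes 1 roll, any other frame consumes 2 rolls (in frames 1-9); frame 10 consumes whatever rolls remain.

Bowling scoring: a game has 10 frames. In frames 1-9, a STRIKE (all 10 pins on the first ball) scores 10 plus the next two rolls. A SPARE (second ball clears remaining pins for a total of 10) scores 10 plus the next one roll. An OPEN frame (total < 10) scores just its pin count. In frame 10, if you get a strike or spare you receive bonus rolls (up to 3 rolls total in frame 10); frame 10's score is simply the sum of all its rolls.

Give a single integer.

Frame 1: OPEN (5+2=7). Cumulative: 7
Frame 2: OPEN (8+1=9). Cumulative: 16
Frame 3: OPEN (1+6=7). Cumulative: 23
Frame 4: OPEN (5+2=7). Cumulative: 30
Frame 5: STRIKE. 10 + next two rolls (6+2) = 18. Cumulative: 48
Frame 6: OPEN (6+2=8). Cumulative: 56
Frame 7: STRIKE. 10 + next two rolls (10+10) = 30. Cumulative: 86
Frame 8: STRIKE. 10 + next two rolls (10+6) = 26. Cumulative: 112
Frame 9: STRIKE. 10 + next two rolls (6+0) = 16. Cumulative: 128
Frame 10: OPEN. Sum of all frame-10 rolls (6+0) = 6. Cumulative: 134

Answer: 134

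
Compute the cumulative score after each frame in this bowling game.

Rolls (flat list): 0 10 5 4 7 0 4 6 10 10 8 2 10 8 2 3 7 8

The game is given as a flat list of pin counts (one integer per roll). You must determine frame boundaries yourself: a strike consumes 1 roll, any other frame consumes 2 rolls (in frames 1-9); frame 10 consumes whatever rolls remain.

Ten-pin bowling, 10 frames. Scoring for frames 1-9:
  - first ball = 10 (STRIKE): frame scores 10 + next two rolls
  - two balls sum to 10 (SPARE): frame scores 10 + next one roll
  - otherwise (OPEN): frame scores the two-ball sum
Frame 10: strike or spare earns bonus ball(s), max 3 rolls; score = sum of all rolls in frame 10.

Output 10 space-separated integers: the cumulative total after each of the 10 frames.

Frame 1: SPARE (0+10=10). 10 + next roll (5) = 15. Cumulative: 15
Frame 2: OPEN (5+4=9). Cumulative: 24
Frame 3: OPEN (7+0=7). Cumulative: 31
Frame 4: SPARE (4+6=10). 10 + next roll (10) = 20. Cumulative: 51
Frame 5: STRIKE. 10 + next two rolls (10+8) = 28. Cumulative: 79
Frame 6: STRIKE. 10 + next two rolls (8+2) = 20. Cumulative: 99
Frame 7: SPARE (8+2=10). 10 + next roll (10) = 20. Cumulative: 119
Frame 8: STRIKE. 10 + next two rolls (8+2) = 20. Cumulative: 139
Frame 9: SPARE (8+2=10). 10 + next roll (3) = 13. Cumulative: 152
Frame 10: SPARE. Sum of all frame-10 rolls (3+7+8) = 18. Cumulative: 170

Answer: 15 24 31 51 79 99 119 139 152 170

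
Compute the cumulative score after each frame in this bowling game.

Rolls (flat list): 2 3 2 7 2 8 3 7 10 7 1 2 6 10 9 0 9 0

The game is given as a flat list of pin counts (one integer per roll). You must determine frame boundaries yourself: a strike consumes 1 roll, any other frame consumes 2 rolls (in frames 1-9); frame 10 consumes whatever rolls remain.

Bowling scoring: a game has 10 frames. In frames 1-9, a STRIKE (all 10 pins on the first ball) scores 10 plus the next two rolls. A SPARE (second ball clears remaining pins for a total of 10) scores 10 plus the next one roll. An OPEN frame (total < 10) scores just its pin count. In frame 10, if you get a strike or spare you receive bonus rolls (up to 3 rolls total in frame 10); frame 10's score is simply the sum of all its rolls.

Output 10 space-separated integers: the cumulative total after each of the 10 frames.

Frame 1: OPEN (2+3=5). Cumulative: 5
Frame 2: OPEN (2+7=9). Cumulative: 14
Frame 3: SPARE (2+8=10). 10 + next roll (3) = 13. Cumulative: 27
Frame 4: SPARE (3+7=10). 10 + next roll (10) = 20. Cumulative: 47
Frame 5: STRIKE. 10 + next two rolls (7+1) = 18. Cumulative: 65
Frame 6: OPEN (7+1=8). Cumulative: 73
Frame 7: OPEN (2+6=8). Cumulative: 81
Frame 8: STRIKE. 10 + next two rolls (9+0) = 19. Cumulative: 100
Frame 9: OPEN (9+0=9). Cumulative: 109
Frame 10: OPEN. Sum of all frame-10 rolls (9+0) = 9. Cumulative: 118

Answer: 5 14 27 47 65 73 81 100 109 118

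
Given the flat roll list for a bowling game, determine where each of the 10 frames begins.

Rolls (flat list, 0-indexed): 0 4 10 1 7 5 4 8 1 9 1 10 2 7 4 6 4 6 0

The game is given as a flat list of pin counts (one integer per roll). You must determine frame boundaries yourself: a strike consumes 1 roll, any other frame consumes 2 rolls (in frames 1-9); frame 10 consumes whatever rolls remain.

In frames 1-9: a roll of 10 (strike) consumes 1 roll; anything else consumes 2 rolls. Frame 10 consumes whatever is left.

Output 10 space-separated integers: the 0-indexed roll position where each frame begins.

Frame 1 starts at roll index 0: rolls=0,4 (sum=4), consumes 2 rolls
Frame 2 starts at roll index 2: roll=10 (strike), consumes 1 roll
Frame 3 starts at roll index 3: rolls=1,7 (sum=8), consumes 2 rolls
Frame 4 starts at roll index 5: rolls=5,4 (sum=9), consumes 2 rolls
Frame 5 starts at roll index 7: rolls=8,1 (sum=9), consumes 2 rolls
Frame 6 starts at roll index 9: rolls=9,1 (sum=10), consumes 2 rolls
Frame 7 starts at roll index 11: roll=10 (strike), consumes 1 roll
Frame 8 starts at roll index 12: rolls=2,7 (sum=9), consumes 2 rolls
Frame 9 starts at roll index 14: rolls=4,6 (sum=10), consumes 2 rolls
Frame 10 starts at roll index 16: 3 remaining rolls

Answer: 0 2 3 5 7 9 11 12 14 16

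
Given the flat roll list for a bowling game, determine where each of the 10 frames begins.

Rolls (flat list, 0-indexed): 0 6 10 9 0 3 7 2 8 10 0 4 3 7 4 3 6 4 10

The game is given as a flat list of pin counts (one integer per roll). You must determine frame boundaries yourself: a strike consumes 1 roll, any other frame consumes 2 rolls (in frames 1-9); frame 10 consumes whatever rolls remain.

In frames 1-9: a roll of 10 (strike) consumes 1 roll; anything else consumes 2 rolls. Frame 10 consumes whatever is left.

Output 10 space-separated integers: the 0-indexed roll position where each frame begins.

Frame 1 starts at roll index 0: rolls=0,6 (sum=6), consumes 2 rolls
Frame 2 starts at roll index 2: roll=10 (strike), consumes 1 roll
Frame 3 starts at roll index 3: rolls=9,0 (sum=9), consumes 2 rolls
Frame 4 starts at roll index 5: rolls=3,7 (sum=10), consumes 2 rolls
Frame 5 starts at roll index 7: rolls=2,8 (sum=10), consumes 2 rolls
Frame 6 starts at roll index 9: roll=10 (strike), consumes 1 roll
Frame 7 starts at roll index 10: rolls=0,4 (sum=4), consumes 2 rolls
Frame 8 starts at roll index 12: rolls=3,7 (sum=10), consumes 2 rolls
Frame 9 starts at roll index 14: rolls=4,3 (sum=7), consumes 2 rolls
Frame 10 starts at roll index 16: 3 remaining rolls

Answer: 0 2 3 5 7 9 10 12 14 16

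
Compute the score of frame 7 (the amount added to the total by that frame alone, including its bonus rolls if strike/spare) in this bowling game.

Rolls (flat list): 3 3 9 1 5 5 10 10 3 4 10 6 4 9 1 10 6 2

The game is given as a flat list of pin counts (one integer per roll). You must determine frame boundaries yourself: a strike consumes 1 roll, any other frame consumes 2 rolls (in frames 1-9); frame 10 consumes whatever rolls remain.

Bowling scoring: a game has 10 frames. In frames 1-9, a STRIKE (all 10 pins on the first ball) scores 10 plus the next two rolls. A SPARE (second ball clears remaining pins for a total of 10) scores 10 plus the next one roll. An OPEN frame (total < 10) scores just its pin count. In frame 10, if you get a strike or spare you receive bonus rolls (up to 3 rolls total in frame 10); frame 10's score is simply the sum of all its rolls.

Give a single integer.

Frame 1: OPEN (3+3=6). Cumulative: 6
Frame 2: SPARE (9+1=10). 10 + next roll (5) = 15. Cumulative: 21
Frame 3: SPARE (5+5=10). 10 + next roll (10) = 20. Cumulative: 41
Frame 4: STRIKE. 10 + next two rolls (10+3) = 23. Cumulative: 64
Frame 5: STRIKE. 10 + next two rolls (3+4) = 17. Cumulative: 81
Frame 6: OPEN (3+4=7). Cumulative: 88
Frame 7: STRIKE. 10 + next two rolls (6+4) = 20. Cumulative: 108
Frame 8: SPARE (6+4=10). 10 + next roll (9) = 19. Cumulative: 127
Frame 9: SPARE (9+1=10). 10 + next roll (10) = 20. Cumulative: 147

Answer: 20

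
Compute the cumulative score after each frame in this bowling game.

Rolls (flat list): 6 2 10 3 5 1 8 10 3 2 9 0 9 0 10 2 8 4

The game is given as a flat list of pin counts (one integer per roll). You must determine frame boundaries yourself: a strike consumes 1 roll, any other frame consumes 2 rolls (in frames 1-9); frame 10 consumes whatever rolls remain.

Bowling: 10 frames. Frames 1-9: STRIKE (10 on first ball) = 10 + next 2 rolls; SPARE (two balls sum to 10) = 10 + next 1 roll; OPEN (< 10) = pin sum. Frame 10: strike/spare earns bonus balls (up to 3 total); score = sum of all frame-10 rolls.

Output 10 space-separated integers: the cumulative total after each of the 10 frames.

Frame 1: OPEN (6+2=8). Cumulative: 8
Frame 2: STRIKE. 10 + next two rolls (3+5) = 18. Cumulative: 26
Frame 3: OPEN (3+5=8). Cumulative: 34
Frame 4: OPEN (1+8=9). Cumulative: 43
Frame 5: STRIKE. 10 + next two rolls (3+2) = 15. Cumulative: 58
Frame 6: OPEN (3+2=5). Cumulative: 63
Frame 7: OPEN (9+0=9). Cumulative: 72
Frame 8: OPEN (9+0=9). Cumulative: 81
Frame 9: STRIKE. 10 + next two rolls (2+8) = 20. Cumulative: 101
Frame 10: SPARE. Sum of all frame-10 rolls (2+8+4) = 14. Cumulative: 115

Answer: 8 26 34 43 58 63 72 81 101 115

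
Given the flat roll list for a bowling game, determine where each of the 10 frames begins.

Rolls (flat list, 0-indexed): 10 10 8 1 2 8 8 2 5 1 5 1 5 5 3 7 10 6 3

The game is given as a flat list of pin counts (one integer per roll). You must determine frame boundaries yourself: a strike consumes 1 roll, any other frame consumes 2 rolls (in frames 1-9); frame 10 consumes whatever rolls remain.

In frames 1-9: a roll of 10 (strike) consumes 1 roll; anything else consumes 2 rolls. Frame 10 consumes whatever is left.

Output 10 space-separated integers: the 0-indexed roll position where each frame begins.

Frame 1 starts at roll index 0: roll=10 (strike), consumes 1 roll
Frame 2 starts at roll index 1: roll=10 (strike), consumes 1 roll
Frame 3 starts at roll index 2: rolls=8,1 (sum=9), consumes 2 rolls
Frame 4 starts at roll index 4: rolls=2,8 (sum=10), consumes 2 rolls
Frame 5 starts at roll index 6: rolls=8,2 (sum=10), consumes 2 rolls
Frame 6 starts at roll index 8: rolls=5,1 (sum=6), consumes 2 rolls
Frame 7 starts at roll index 10: rolls=5,1 (sum=6), consumes 2 rolls
Frame 8 starts at roll index 12: rolls=5,5 (sum=10), consumes 2 rolls
Frame 9 starts at roll index 14: rolls=3,7 (sum=10), consumes 2 rolls
Frame 10 starts at roll index 16: 3 remaining rolls

Answer: 0 1 2 4 6 8 10 12 14 16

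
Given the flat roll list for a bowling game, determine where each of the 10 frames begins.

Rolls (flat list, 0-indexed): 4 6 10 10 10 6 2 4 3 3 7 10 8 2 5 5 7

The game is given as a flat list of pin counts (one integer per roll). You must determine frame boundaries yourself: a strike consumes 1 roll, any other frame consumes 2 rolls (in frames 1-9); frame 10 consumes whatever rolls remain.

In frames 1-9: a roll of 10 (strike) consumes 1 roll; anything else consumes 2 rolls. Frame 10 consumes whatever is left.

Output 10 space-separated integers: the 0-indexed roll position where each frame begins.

Frame 1 starts at roll index 0: rolls=4,6 (sum=10), consumes 2 rolls
Frame 2 starts at roll index 2: roll=10 (strike), consumes 1 roll
Frame 3 starts at roll index 3: roll=10 (strike), consumes 1 roll
Frame 4 starts at roll index 4: roll=10 (strike), consumes 1 roll
Frame 5 starts at roll index 5: rolls=6,2 (sum=8), consumes 2 rolls
Frame 6 starts at roll index 7: rolls=4,3 (sum=7), consumes 2 rolls
Frame 7 starts at roll index 9: rolls=3,7 (sum=10), consumes 2 rolls
Frame 8 starts at roll index 11: roll=10 (strike), consumes 1 roll
Frame 9 starts at roll index 12: rolls=8,2 (sum=10), consumes 2 rolls
Frame 10 starts at roll index 14: 3 remaining rolls

Answer: 0 2 3 4 5 7 9 11 12 14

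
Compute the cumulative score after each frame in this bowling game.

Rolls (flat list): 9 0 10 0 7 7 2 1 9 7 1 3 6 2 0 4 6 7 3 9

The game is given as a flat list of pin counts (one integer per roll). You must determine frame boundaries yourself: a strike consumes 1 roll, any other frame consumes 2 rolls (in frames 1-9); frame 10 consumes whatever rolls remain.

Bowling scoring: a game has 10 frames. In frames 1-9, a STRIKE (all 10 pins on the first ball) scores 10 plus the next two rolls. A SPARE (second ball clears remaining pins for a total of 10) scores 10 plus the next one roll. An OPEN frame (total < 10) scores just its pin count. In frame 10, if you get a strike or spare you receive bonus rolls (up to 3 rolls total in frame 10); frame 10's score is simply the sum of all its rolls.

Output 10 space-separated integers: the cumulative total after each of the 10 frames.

Answer: 9 26 33 42 59 67 76 78 95 114

Derivation:
Frame 1: OPEN (9+0=9). Cumulative: 9
Frame 2: STRIKE. 10 + next two rolls (0+7) = 17. Cumulative: 26
Frame 3: OPEN (0+7=7). Cumulative: 33
Frame 4: OPEN (7+2=9). Cumulative: 42
Frame 5: SPARE (1+9=10). 10 + next roll (7) = 17. Cumulative: 59
Frame 6: OPEN (7+1=8). Cumulative: 67
Frame 7: OPEN (3+6=9). Cumulative: 76
Frame 8: OPEN (2+0=2). Cumulative: 78
Frame 9: SPARE (4+6=10). 10 + next roll (7) = 17. Cumulative: 95
Frame 10: SPARE. Sum of all frame-10 rolls (7+3+9) = 19. Cumulative: 114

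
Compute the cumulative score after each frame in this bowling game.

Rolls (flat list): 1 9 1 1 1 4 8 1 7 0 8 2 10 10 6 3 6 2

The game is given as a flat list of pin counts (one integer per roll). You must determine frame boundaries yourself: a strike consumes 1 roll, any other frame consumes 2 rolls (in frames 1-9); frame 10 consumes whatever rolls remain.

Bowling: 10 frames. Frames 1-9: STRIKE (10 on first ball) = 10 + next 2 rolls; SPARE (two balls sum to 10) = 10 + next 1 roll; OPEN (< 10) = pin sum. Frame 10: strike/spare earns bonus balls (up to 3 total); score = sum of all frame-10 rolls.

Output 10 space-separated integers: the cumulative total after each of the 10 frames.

Answer: 11 13 18 27 34 54 80 99 108 116

Derivation:
Frame 1: SPARE (1+9=10). 10 + next roll (1) = 11. Cumulative: 11
Frame 2: OPEN (1+1=2). Cumulative: 13
Frame 3: OPEN (1+4=5). Cumulative: 18
Frame 4: OPEN (8+1=9). Cumulative: 27
Frame 5: OPEN (7+0=7). Cumulative: 34
Frame 6: SPARE (8+2=10). 10 + next roll (10) = 20. Cumulative: 54
Frame 7: STRIKE. 10 + next two rolls (10+6) = 26. Cumulative: 80
Frame 8: STRIKE. 10 + next two rolls (6+3) = 19. Cumulative: 99
Frame 9: OPEN (6+3=9). Cumulative: 108
Frame 10: OPEN. Sum of all frame-10 rolls (6+2) = 8. Cumulative: 116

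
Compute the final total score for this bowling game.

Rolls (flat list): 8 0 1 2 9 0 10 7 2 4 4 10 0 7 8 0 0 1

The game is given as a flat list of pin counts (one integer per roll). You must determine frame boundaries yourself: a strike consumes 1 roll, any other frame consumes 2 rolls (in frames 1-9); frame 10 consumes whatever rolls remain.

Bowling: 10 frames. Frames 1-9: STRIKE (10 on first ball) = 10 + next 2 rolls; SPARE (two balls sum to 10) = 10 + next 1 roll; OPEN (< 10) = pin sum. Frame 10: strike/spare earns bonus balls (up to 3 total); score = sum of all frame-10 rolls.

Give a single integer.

Frame 1: OPEN (8+0=8). Cumulative: 8
Frame 2: OPEN (1+2=3). Cumulative: 11
Frame 3: OPEN (9+0=9). Cumulative: 20
Frame 4: STRIKE. 10 + next two rolls (7+2) = 19. Cumulative: 39
Frame 5: OPEN (7+2=9). Cumulative: 48
Frame 6: OPEN (4+4=8). Cumulative: 56
Frame 7: STRIKE. 10 + next two rolls (0+7) = 17. Cumulative: 73
Frame 8: OPEN (0+7=7). Cumulative: 80
Frame 9: OPEN (8+0=8). Cumulative: 88
Frame 10: OPEN. Sum of all frame-10 rolls (0+1) = 1. Cumulative: 89

Answer: 89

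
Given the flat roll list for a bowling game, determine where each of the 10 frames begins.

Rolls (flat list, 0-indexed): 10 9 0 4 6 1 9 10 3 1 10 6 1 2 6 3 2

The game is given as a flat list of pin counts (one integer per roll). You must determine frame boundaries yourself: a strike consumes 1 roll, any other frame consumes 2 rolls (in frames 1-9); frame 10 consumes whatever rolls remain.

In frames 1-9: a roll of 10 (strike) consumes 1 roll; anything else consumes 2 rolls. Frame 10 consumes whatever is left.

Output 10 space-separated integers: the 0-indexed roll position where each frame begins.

Frame 1 starts at roll index 0: roll=10 (strike), consumes 1 roll
Frame 2 starts at roll index 1: rolls=9,0 (sum=9), consumes 2 rolls
Frame 3 starts at roll index 3: rolls=4,6 (sum=10), consumes 2 rolls
Frame 4 starts at roll index 5: rolls=1,9 (sum=10), consumes 2 rolls
Frame 5 starts at roll index 7: roll=10 (strike), consumes 1 roll
Frame 6 starts at roll index 8: rolls=3,1 (sum=4), consumes 2 rolls
Frame 7 starts at roll index 10: roll=10 (strike), consumes 1 roll
Frame 8 starts at roll index 11: rolls=6,1 (sum=7), consumes 2 rolls
Frame 9 starts at roll index 13: rolls=2,6 (sum=8), consumes 2 rolls
Frame 10 starts at roll index 15: 2 remaining rolls

Answer: 0 1 3 5 7 8 10 11 13 15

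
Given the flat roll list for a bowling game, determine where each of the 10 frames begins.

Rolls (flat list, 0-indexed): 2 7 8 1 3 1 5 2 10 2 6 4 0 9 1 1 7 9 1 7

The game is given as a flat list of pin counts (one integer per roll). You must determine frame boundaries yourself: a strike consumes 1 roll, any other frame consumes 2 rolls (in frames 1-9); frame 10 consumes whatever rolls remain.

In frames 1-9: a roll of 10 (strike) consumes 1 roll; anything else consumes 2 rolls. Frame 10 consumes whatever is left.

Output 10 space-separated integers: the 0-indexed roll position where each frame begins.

Answer: 0 2 4 6 8 9 11 13 15 17

Derivation:
Frame 1 starts at roll index 0: rolls=2,7 (sum=9), consumes 2 rolls
Frame 2 starts at roll index 2: rolls=8,1 (sum=9), consumes 2 rolls
Frame 3 starts at roll index 4: rolls=3,1 (sum=4), consumes 2 rolls
Frame 4 starts at roll index 6: rolls=5,2 (sum=7), consumes 2 rolls
Frame 5 starts at roll index 8: roll=10 (strike), consumes 1 roll
Frame 6 starts at roll index 9: rolls=2,6 (sum=8), consumes 2 rolls
Frame 7 starts at roll index 11: rolls=4,0 (sum=4), consumes 2 rolls
Frame 8 starts at roll index 13: rolls=9,1 (sum=10), consumes 2 rolls
Frame 9 starts at roll index 15: rolls=1,7 (sum=8), consumes 2 rolls
Frame 10 starts at roll index 17: 3 remaining rolls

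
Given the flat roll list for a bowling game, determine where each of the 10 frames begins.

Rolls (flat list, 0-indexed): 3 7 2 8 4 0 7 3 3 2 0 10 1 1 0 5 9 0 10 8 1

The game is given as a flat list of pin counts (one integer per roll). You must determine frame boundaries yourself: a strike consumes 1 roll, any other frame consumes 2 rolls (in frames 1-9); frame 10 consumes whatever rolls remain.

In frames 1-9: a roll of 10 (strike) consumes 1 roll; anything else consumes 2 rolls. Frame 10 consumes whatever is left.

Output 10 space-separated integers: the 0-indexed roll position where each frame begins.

Frame 1 starts at roll index 0: rolls=3,7 (sum=10), consumes 2 rolls
Frame 2 starts at roll index 2: rolls=2,8 (sum=10), consumes 2 rolls
Frame 3 starts at roll index 4: rolls=4,0 (sum=4), consumes 2 rolls
Frame 4 starts at roll index 6: rolls=7,3 (sum=10), consumes 2 rolls
Frame 5 starts at roll index 8: rolls=3,2 (sum=5), consumes 2 rolls
Frame 6 starts at roll index 10: rolls=0,10 (sum=10), consumes 2 rolls
Frame 7 starts at roll index 12: rolls=1,1 (sum=2), consumes 2 rolls
Frame 8 starts at roll index 14: rolls=0,5 (sum=5), consumes 2 rolls
Frame 9 starts at roll index 16: rolls=9,0 (sum=9), consumes 2 rolls
Frame 10 starts at roll index 18: 3 remaining rolls

Answer: 0 2 4 6 8 10 12 14 16 18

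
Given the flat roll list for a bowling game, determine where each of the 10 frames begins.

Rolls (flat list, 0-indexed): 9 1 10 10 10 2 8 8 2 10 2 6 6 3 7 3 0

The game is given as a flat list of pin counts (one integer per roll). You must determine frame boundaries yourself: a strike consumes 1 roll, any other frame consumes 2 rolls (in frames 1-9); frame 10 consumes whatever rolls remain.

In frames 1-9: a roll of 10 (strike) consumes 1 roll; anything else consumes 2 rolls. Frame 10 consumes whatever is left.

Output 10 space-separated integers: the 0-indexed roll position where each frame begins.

Answer: 0 2 3 4 5 7 9 10 12 14

Derivation:
Frame 1 starts at roll index 0: rolls=9,1 (sum=10), consumes 2 rolls
Frame 2 starts at roll index 2: roll=10 (strike), consumes 1 roll
Frame 3 starts at roll index 3: roll=10 (strike), consumes 1 roll
Frame 4 starts at roll index 4: roll=10 (strike), consumes 1 roll
Frame 5 starts at roll index 5: rolls=2,8 (sum=10), consumes 2 rolls
Frame 6 starts at roll index 7: rolls=8,2 (sum=10), consumes 2 rolls
Frame 7 starts at roll index 9: roll=10 (strike), consumes 1 roll
Frame 8 starts at roll index 10: rolls=2,6 (sum=8), consumes 2 rolls
Frame 9 starts at roll index 12: rolls=6,3 (sum=9), consumes 2 rolls
Frame 10 starts at roll index 14: 3 remaining rolls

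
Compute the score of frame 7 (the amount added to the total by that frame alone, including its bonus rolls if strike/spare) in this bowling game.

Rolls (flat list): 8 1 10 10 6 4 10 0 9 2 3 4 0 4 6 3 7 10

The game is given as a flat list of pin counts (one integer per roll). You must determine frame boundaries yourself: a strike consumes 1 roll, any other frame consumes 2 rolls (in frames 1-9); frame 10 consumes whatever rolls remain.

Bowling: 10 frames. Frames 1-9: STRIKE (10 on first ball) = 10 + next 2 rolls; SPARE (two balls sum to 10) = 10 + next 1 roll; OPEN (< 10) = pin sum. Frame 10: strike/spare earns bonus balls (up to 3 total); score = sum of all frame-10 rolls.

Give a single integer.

Frame 1: OPEN (8+1=9). Cumulative: 9
Frame 2: STRIKE. 10 + next two rolls (10+6) = 26. Cumulative: 35
Frame 3: STRIKE. 10 + next two rolls (6+4) = 20. Cumulative: 55
Frame 4: SPARE (6+4=10). 10 + next roll (10) = 20. Cumulative: 75
Frame 5: STRIKE. 10 + next two rolls (0+9) = 19. Cumulative: 94
Frame 6: OPEN (0+9=9). Cumulative: 103
Frame 7: OPEN (2+3=5). Cumulative: 108
Frame 8: OPEN (4+0=4). Cumulative: 112
Frame 9: SPARE (4+6=10). 10 + next roll (3) = 13. Cumulative: 125

Answer: 5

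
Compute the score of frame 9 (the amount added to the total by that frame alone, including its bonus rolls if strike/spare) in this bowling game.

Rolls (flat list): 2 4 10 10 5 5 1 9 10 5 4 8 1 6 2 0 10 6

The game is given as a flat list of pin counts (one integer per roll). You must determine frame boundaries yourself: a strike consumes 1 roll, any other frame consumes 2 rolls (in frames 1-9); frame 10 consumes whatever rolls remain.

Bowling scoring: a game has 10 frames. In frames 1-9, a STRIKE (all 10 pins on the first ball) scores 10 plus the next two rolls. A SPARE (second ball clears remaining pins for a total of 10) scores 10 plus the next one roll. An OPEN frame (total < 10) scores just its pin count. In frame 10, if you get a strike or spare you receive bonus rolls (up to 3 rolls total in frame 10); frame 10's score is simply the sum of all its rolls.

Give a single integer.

Answer: 8

Derivation:
Frame 1: OPEN (2+4=6). Cumulative: 6
Frame 2: STRIKE. 10 + next two rolls (10+5) = 25. Cumulative: 31
Frame 3: STRIKE. 10 + next two rolls (5+5) = 20. Cumulative: 51
Frame 4: SPARE (5+5=10). 10 + next roll (1) = 11. Cumulative: 62
Frame 5: SPARE (1+9=10). 10 + next roll (10) = 20. Cumulative: 82
Frame 6: STRIKE. 10 + next two rolls (5+4) = 19. Cumulative: 101
Frame 7: OPEN (5+4=9). Cumulative: 110
Frame 8: OPEN (8+1=9). Cumulative: 119
Frame 9: OPEN (6+2=8). Cumulative: 127
Frame 10: SPARE. Sum of all frame-10 rolls (0+10+6) = 16. Cumulative: 143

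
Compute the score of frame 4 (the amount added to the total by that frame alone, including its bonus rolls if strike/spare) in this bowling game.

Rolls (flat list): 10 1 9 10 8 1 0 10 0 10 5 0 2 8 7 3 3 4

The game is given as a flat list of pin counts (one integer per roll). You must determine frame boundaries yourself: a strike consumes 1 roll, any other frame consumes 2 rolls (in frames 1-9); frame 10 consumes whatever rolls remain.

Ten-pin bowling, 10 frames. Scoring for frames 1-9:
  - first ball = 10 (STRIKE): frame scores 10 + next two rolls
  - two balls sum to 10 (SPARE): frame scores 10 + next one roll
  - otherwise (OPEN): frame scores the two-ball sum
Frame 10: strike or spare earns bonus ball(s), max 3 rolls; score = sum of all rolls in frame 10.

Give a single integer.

Frame 1: STRIKE. 10 + next two rolls (1+9) = 20. Cumulative: 20
Frame 2: SPARE (1+9=10). 10 + next roll (10) = 20. Cumulative: 40
Frame 3: STRIKE. 10 + next two rolls (8+1) = 19. Cumulative: 59
Frame 4: OPEN (8+1=9). Cumulative: 68
Frame 5: SPARE (0+10=10). 10 + next roll (0) = 10. Cumulative: 78
Frame 6: SPARE (0+10=10). 10 + next roll (5) = 15. Cumulative: 93

Answer: 9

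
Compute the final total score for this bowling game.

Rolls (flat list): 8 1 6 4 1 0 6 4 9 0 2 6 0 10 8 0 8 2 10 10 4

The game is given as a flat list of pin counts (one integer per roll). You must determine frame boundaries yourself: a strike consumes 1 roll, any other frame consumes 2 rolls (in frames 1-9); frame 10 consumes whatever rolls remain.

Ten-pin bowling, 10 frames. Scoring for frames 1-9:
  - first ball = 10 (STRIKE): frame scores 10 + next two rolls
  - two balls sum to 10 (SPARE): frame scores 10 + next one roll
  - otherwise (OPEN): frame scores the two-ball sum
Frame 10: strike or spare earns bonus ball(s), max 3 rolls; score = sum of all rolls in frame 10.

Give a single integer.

Frame 1: OPEN (8+1=9). Cumulative: 9
Frame 2: SPARE (6+4=10). 10 + next roll (1) = 11. Cumulative: 20
Frame 3: OPEN (1+0=1). Cumulative: 21
Frame 4: SPARE (6+4=10). 10 + next roll (9) = 19. Cumulative: 40
Frame 5: OPEN (9+0=9). Cumulative: 49
Frame 6: OPEN (2+6=8). Cumulative: 57
Frame 7: SPARE (0+10=10). 10 + next roll (8) = 18. Cumulative: 75
Frame 8: OPEN (8+0=8). Cumulative: 83
Frame 9: SPARE (8+2=10). 10 + next roll (10) = 20. Cumulative: 103
Frame 10: STRIKE. Sum of all frame-10 rolls (10+10+4) = 24. Cumulative: 127

Answer: 127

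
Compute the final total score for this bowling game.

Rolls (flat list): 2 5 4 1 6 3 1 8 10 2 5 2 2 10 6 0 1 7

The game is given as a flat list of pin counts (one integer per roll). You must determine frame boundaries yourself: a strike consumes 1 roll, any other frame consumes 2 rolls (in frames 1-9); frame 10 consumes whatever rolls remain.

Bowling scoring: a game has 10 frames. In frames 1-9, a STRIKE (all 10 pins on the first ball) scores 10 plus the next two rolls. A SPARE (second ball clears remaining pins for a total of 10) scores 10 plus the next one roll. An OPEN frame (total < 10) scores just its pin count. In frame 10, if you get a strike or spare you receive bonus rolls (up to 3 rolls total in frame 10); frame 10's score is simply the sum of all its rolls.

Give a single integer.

Frame 1: OPEN (2+5=7). Cumulative: 7
Frame 2: OPEN (4+1=5). Cumulative: 12
Frame 3: OPEN (6+3=9). Cumulative: 21
Frame 4: OPEN (1+8=9). Cumulative: 30
Frame 5: STRIKE. 10 + next two rolls (2+5) = 17. Cumulative: 47
Frame 6: OPEN (2+5=7). Cumulative: 54
Frame 7: OPEN (2+2=4). Cumulative: 58
Frame 8: STRIKE. 10 + next two rolls (6+0) = 16. Cumulative: 74
Frame 9: OPEN (6+0=6). Cumulative: 80
Frame 10: OPEN. Sum of all frame-10 rolls (1+7) = 8. Cumulative: 88

Answer: 88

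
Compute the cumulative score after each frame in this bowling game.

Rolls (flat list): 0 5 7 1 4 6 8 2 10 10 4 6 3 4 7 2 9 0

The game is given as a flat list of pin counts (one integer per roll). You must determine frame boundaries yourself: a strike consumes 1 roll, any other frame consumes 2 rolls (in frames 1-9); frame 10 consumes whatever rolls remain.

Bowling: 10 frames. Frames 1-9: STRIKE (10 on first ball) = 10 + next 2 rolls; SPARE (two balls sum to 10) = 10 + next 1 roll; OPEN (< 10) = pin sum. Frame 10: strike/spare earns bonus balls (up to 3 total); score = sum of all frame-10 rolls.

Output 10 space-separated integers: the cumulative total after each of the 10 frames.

Answer: 5 13 31 51 75 95 108 115 124 133

Derivation:
Frame 1: OPEN (0+5=5). Cumulative: 5
Frame 2: OPEN (7+1=8). Cumulative: 13
Frame 3: SPARE (4+6=10). 10 + next roll (8) = 18. Cumulative: 31
Frame 4: SPARE (8+2=10). 10 + next roll (10) = 20. Cumulative: 51
Frame 5: STRIKE. 10 + next two rolls (10+4) = 24. Cumulative: 75
Frame 6: STRIKE. 10 + next two rolls (4+6) = 20. Cumulative: 95
Frame 7: SPARE (4+6=10). 10 + next roll (3) = 13. Cumulative: 108
Frame 8: OPEN (3+4=7). Cumulative: 115
Frame 9: OPEN (7+2=9). Cumulative: 124
Frame 10: OPEN. Sum of all frame-10 rolls (9+0) = 9. Cumulative: 133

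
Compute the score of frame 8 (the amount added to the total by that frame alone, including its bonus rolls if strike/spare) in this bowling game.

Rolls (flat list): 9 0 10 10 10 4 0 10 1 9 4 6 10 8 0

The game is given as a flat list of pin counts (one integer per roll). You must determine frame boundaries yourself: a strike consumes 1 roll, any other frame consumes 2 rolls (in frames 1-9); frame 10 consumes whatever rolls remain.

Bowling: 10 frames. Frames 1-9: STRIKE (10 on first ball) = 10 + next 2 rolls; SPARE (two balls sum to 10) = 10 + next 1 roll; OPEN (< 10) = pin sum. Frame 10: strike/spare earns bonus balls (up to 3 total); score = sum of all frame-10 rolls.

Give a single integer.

Answer: 20

Derivation:
Frame 1: OPEN (9+0=9). Cumulative: 9
Frame 2: STRIKE. 10 + next two rolls (10+10) = 30. Cumulative: 39
Frame 3: STRIKE. 10 + next two rolls (10+4) = 24. Cumulative: 63
Frame 4: STRIKE. 10 + next two rolls (4+0) = 14. Cumulative: 77
Frame 5: OPEN (4+0=4). Cumulative: 81
Frame 6: STRIKE. 10 + next two rolls (1+9) = 20. Cumulative: 101
Frame 7: SPARE (1+9=10). 10 + next roll (4) = 14. Cumulative: 115
Frame 8: SPARE (4+6=10). 10 + next roll (10) = 20. Cumulative: 135
Frame 9: STRIKE. 10 + next two rolls (8+0) = 18. Cumulative: 153
Frame 10: OPEN. Sum of all frame-10 rolls (8+0) = 8. Cumulative: 161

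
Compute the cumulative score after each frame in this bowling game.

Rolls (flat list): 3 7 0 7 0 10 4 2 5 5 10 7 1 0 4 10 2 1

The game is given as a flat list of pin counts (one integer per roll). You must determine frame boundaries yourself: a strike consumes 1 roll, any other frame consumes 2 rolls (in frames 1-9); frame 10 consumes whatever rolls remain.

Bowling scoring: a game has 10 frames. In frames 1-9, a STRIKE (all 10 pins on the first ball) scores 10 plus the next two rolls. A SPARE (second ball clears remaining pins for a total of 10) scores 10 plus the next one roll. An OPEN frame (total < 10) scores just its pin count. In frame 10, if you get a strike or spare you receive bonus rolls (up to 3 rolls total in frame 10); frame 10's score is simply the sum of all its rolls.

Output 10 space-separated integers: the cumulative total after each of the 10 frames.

Answer: 10 17 31 37 57 75 83 87 100 103

Derivation:
Frame 1: SPARE (3+7=10). 10 + next roll (0) = 10. Cumulative: 10
Frame 2: OPEN (0+7=7). Cumulative: 17
Frame 3: SPARE (0+10=10). 10 + next roll (4) = 14. Cumulative: 31
Frame 4: OPEN (4+2=6). Cumulative: 37
Frame 5: SPARE (5+5=10). 10 + next roll (10) = 20. Cumulative: 57
Frame 6: STRIKE. 10 + next two rolls (7+1) = 18. Cumulative: 75
Frame 7: OPEN (7+1=8). Cumulative: 83
Frame 8: OPEN (0+4=4). Cumulative: 87
Frame 9: STRIKE. 10 + next two rolls (2+1) = 13. Cumulative: 100
Frame 10: OPEN. Sum of all frame-10 rolls (2+1) = 3. Cumulative: 103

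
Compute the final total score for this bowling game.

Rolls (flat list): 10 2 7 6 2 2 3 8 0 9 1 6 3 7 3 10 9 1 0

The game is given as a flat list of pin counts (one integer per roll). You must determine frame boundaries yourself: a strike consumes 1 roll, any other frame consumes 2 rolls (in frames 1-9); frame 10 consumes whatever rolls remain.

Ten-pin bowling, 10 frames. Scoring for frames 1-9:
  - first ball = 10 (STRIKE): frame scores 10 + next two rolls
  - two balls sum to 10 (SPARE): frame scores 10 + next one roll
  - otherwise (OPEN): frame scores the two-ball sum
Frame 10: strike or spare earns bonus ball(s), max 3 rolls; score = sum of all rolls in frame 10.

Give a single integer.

Frame 1: STRIKE. 10 + next two rolls (2+7) = 19. Cumulative: 19
Frame 2: OPEN (2+7=9). Cumulative: 28
Frame 3: OPEN (6+2=8). Cumulative: 36
Frame 4: OPEN (2+3=5). Cumulative: 41
Frame 5: OPEN (8+0=8). Cumulative: 49
Frame 6: SPARE (9+1=10). 10 + next roll (6) = 16. Cumulative: 65
Frame 7: OPEN (6+3=9). Cumulative: 74
Frame 8: SPARE (7+3=10). 10 + next roll (10) = 20. Cumulative: 94
Frame 9: STRIKE. 10 + next two rolls (9+1) = 20. Cumulative: 114
Frame 10: SPARE. Sum of all frame-10 rolls (9+1+0) = 10. Cumulative: 124

Answer: 124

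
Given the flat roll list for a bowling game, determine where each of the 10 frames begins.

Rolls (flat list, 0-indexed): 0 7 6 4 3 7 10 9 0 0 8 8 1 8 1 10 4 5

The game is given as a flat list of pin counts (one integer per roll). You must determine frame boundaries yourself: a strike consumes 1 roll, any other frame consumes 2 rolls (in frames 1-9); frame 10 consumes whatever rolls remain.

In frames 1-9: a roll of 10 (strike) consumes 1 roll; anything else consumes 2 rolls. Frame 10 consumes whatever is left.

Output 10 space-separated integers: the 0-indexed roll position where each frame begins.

Answer: 0 2 4 6 7 9 11 13 15 16

Derivation:
Frame 1 starts at roll index 0: rolls=0,7 (sum=7), consumes 2 rolls
Frame 2 starts at roll index 2: rolls=6,4 (sum=10), consumes 2 rolls
Frame 3 starts at roll index 4: rolls=3,7 (sum=10), consumes 2 rolls
Frame 4 starts at roll index 6: roll=10 (strike), consumes 1 roll
Frame 5 starts at roll index 7: rolls=9,0 (sum=9), consumes 2 rolls
Frame 6 starts at roll index 9: rolls=0,8 (sum=8), consumes 2 rolls
Frame 7 starts at roll index 11: rolls=8,1 (sum=9), consumes 2 rolls
Frame 8 starts at roll index 13: rolls=8,1 (sum=9), consumes 2 rolls
Frame 9 starts at roll index 15: roll=10 (strike), consumes 1 roll
Frame 10 starts at roll index 16: 2 remaining rolls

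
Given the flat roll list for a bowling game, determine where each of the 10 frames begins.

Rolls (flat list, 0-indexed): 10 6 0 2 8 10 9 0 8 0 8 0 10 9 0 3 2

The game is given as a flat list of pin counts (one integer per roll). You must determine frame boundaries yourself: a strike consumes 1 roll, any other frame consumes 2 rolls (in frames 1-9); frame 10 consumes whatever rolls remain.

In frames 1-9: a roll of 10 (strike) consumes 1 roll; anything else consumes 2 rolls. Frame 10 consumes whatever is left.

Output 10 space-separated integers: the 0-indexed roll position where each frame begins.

Answer: 0 1 3 5 6 8 10 12 13 15

Derivation:
Frame 1 starts at roll index 0: roll=10 (strike), consumes 1 roll
Frame 2 starts at roll index 1: rolls=6,0 (sum=6), consumes 2 rolls
Frame 3 starts at roll index 3: rolls=2,8 (sum=10), consumes 2 rolls
Frame 4 starts at roll index 5: roll=10 (strike), consumes 1 roll
Frame 5 starts at roll index 6: rolls=9,0 (sum=9), consumes 2 rolls
Frame 6 starts at roll index 8: rolls=8,0 (sum=8), consumes 2 rolls
Frame 7 starts at roll index 10: rolls=8,0 (sum=8), consumes 2 rolls
Frame 8 starts at roll index 12: roll=10 (strike), consumes 1 roll
Frame 9 starts at roll index 13: rolls=9,0 (sum=9), consumes 2 rolls
Frame 10 starts at roll index 15: 2 remaining rolls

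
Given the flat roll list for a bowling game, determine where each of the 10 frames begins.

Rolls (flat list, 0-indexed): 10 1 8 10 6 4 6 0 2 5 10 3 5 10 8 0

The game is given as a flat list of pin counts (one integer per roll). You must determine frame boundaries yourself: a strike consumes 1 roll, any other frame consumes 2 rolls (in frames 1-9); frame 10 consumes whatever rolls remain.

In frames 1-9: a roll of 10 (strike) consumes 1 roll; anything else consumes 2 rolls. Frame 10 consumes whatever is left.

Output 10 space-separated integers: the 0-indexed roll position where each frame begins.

Frame 1 starts at roll index 0: roll=10 (strike), consumes 1 roll
Frame 2 starts at roll index 1: rolls=1,8 (sum=9), consumes 2 rolls
Frame 3 starts at roll index 3: roll=10 (strike), consumes 1 roll
Frame 4 starts at roll index 4: rolls=6,4 (sum=10), consumes 2 rolls
Frame 5 starts at roll index 6: rolls=6,0 (sum=6), consumes 2 rolls
Frame 6 starts at roll index 8: rolls=2,5 (sum=7), consumes 2 rolls
Frame 7 starts at roll index 10: roll=10 (strike), consumes 1 roll
Frame 8 starts at roll index 11: rolls=3,5 (sum=8), consumes 2 rolls
Frame 9 starts at roll index 13: roll=10 (strike), consumes 1 roll
Frame 10 starts at roll index 14: 2 remaining rolls

Answer: 0 1 3 4 6 8 10 11 13 14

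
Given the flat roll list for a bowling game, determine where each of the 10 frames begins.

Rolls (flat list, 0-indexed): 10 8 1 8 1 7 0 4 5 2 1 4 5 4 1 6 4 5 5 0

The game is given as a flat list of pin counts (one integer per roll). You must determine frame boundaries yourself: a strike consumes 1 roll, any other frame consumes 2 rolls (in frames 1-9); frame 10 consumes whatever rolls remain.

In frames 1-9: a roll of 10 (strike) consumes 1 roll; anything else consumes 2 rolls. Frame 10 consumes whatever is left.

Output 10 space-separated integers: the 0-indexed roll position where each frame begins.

Frame 1 starts at roll index 0: roll=10 (strike), consumes 1 roll
Frame 2 starts at roll index 1: rolls=8,1 (sum=9), consumes 2 rolls
Frame 3 starts at roll index 3: rolls=8,1 (sum=9), consumes 2 rolls
Frame 4 starts at roll index 5: rolls=7,0 (sum=7), consumes 2 rolls
Frame 5 starts at roll index 7: rolls=4,5 (sum=9), consumes 2 rolls
Frame 6 starts at roll index 9: rolls=2,1 (sum=3), consumes 2 rolls
Frame 7 starts at roll index 11: rolls=4,5 (sum=9), consumes 2 rolls
Frame 8 starts at roll index 13: rolls=4,1 (sum=5), consumes 2 rolls
Frame 9 starts at roll index 15: rolls=6,4 (sum=10), consumes 2 rolls
Frame 10 starts at roll index 17: 3 remaining rolls

Answer: 0 1 3 5 7 9 11 13 15 17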